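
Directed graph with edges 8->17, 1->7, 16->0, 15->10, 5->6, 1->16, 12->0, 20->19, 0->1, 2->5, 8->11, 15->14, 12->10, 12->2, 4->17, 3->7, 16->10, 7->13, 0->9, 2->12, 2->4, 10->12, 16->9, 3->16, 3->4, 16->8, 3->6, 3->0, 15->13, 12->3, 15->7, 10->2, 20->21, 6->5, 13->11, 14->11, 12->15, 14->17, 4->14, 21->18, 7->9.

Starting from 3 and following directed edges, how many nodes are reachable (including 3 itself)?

18

BFS from 3 visits: 3, 0, 4, 6, 7, 16, 1, 9, 14, 17, 5, 13, 8, 10, 11, 2, 12, 15
Reachable nodes: 18 of 22 total.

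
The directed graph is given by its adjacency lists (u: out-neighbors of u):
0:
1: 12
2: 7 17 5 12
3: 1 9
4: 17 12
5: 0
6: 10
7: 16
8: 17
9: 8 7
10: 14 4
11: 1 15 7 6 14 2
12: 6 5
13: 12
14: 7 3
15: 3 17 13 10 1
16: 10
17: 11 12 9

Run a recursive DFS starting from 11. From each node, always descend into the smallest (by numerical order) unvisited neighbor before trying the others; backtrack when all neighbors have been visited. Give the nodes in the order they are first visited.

11 -> 1 -> 12 -> 5 -> 0 -> 6 -> 10 -> 4 -> 17 -> 9 -> 7 -> 16 -> 8 -> 14 -> 3 -> 2 -> 15 -> 13

Visit 11
11 → 1
1 → 12
12 → 5
5 → 0
12 → 6
6 → 10
10 → 4
4 → 17
17 → 9
9 → 7
7 → 16
9 → 8
10 → 14
14 → 3
11 → 2
11 → 15
15 → 13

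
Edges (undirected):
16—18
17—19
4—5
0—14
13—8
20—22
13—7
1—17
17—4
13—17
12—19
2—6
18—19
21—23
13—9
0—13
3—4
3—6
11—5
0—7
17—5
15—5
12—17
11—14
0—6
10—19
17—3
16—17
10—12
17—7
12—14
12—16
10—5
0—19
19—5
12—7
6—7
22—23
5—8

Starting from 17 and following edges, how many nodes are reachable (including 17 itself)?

BFS from 17 visits: 17, 1, 3, 4, 5, 7, 12, 13, 16, 19, 6, 8, 10, 11, 15, 0, 14, 9, 18, 2
Reachable nodes: 20 of 24 total.

20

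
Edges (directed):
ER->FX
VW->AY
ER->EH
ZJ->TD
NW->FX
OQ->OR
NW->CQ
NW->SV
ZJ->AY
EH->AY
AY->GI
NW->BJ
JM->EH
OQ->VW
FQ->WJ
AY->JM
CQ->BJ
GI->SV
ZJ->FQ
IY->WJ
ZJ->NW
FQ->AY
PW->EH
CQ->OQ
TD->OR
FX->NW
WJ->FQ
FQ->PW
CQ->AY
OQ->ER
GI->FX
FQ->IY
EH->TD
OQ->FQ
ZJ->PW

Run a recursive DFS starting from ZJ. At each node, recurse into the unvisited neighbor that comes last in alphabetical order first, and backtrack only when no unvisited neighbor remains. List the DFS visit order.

Visit ZJ
ZJ → TD
TD → OR
ZJ → PW
PW → EH
EH → AY
AY → JM
AY → GI
GI → SV
GI → FX
FX → NW
NW → CQ
CQ → OQ
OQ → VW
OQ → FQ
FQ → WJ
FQ → IY
OQ → ER
CQ → BJ

ZJ -> TD -> OR -> PW -> EH -> AY -> JM -> GI -> SV -> FX -> NW -> CQ -> OQ -> VW -> FQ -> WJ -> IY -> ER -> BJ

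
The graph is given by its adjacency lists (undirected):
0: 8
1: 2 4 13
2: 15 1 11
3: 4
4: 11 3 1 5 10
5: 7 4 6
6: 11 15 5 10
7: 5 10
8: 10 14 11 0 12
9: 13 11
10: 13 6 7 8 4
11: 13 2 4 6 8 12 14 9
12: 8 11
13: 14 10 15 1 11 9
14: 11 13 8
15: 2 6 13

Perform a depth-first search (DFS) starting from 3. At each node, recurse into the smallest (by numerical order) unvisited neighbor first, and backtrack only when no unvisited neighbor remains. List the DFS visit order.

Visit 3
3 → 4
4 → 1
1 → 2
2 → 11
11 → 6
6 → 5
5 → 7
7 → 10
10 → 8
8 → 0
8 → 12
8 → 14
14 → 13
13 → 9
13 → 15

3, 4, 1, 2, 11, 6, 5, 7, 10, 8, 0, 12, 14, 13, 9, 15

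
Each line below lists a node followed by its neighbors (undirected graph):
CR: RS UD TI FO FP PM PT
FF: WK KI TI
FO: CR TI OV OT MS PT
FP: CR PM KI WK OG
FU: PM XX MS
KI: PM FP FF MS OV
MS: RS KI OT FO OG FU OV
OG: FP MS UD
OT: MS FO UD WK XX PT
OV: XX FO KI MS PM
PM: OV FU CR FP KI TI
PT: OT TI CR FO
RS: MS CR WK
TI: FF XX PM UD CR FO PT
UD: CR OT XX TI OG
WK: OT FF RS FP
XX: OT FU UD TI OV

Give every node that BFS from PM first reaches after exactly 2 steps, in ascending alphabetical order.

FF, FO, MS, OG, PT, RS, UD, WK, XX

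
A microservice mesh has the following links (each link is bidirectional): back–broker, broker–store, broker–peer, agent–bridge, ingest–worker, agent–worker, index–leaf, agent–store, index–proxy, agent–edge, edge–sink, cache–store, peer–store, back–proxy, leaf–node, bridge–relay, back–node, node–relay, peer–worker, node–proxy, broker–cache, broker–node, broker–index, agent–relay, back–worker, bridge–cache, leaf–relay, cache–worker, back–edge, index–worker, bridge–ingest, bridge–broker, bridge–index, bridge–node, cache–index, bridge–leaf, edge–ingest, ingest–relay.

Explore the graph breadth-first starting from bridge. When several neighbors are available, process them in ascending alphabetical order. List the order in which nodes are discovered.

bridge agent broker cache index ingest leaf node relay edge store worker back peer proxy sink

Visit bridge; enqueue agent, broker, cache, index, ingest, leaf, node, relay → queue [agent, broker, cache, index, ingest, leaf, node, relay]
Visit agent; enqueue edge, store, worker → queue [broker, cache, index, ingest, leaf, node, relay, edge, store, worker]
Visit broker; enqueue back, peer → queue [cache, index, ingest, leaf, node, relay, edge, store, worker, back, peer]
Visit cache → queue [index, ingest, leaf, node, relay, edge, store, worker, back, peer]
Visit index; enqueue proxy → queue [ingest, leaf, node, relay, edge, store, worker, back, peer, proxy]
Visit ingest → queue [leaf, node, relay, edge, store, worker, back, peer, proxy]
Visit leaf → queue [node, relay, edge, store, worker, back, peer, proxy]
Visit node → queue [relay, edge, store, worker, back, peer, proxy]
Visit relay → queue [edge, store, worker, back, peer, proxy]
Visit edge; enqueue sink → queue [store, worker, back, peer, proxy, sink]
Visit store → queue [worker, back, peer, proxy, sink]
Visit worker → queue [back, peer, proxy, sink]
Visit back → queue [peer, proxy, sink]
Visit peer → queue [proxy, sink]
Visit proxy → queue [sink]
Visit sink → queue []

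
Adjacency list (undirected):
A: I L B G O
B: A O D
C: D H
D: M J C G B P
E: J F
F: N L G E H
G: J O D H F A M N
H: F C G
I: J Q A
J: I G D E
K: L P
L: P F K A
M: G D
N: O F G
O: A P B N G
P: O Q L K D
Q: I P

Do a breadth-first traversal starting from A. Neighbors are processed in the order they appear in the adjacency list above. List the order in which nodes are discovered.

A I L B G O J Q P F K D H M N E C

Visit A; enqueue I, L, B, G, O → queue [I, L, B, G, O]
Visit I; enqueue J, Q → queue [L, B, G, O, J, Q]
Visit L; enqueue P, F, K → queue [B, G, O, J, Q, P, F, K]
Visit B; enqueue D → queue [G, O, J, Q, P, F, K, D]
Visit G; enqueue H, M, N → queue [O, J, Q, P, F, K, D, H, M, N]
Visit O → queue [J, Q, P, F, K, D, H, M, N]
Visit J; enqueue E → queue [Q, P, F, K, D, H, M, N, E]
Visit Q → queue [P, F, K, D, H, M, N, E]
Visit P → queue [F, K, D, H, M, N, E]
Visit F → queue [K, D, H, M, N, E]
Visit K → queue [D, H, M, N, E]
Visit D; enqueue C → queue [H, M, N, E, C]
Visit H → queue [M, N, E, C]
Visit M → queue [N, E, C]
Visit N → queue [E, C]
Visit E → queue [C]
Visit C → queue []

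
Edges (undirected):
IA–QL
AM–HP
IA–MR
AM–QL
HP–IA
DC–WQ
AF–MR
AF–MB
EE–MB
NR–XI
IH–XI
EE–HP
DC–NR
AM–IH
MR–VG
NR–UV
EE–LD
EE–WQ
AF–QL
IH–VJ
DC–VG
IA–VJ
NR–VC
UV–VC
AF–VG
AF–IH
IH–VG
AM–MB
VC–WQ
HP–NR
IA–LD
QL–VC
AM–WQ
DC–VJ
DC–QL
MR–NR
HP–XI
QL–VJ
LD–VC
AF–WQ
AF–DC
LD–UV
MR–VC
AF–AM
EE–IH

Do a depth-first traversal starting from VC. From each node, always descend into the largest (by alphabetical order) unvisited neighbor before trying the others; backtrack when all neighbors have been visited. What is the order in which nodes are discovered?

Visit VC
VC → WQ
WQ → EE
EE → MB
MB → AM
AM → QL
QL → VJ
VJ → IH
IH → XI
XI → NR
NR → UV
UV → LD
LD → IA
IA → MR
MR → VG
VG → DC
DC → AF
IA → HP

VC WQ EE MB AM QL VJ IH XI NR UV LD IA MR VG DC AF HP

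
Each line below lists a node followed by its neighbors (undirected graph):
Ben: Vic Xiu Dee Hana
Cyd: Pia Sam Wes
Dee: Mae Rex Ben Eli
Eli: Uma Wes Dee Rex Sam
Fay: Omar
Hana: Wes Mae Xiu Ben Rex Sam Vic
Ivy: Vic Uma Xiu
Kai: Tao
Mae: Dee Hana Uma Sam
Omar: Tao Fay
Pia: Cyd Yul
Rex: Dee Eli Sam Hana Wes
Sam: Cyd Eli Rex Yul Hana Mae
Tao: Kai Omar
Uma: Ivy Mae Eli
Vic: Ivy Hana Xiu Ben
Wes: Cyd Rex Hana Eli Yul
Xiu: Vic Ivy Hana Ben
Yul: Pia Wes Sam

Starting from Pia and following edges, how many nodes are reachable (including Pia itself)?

15

BFS from Pia visits: Pia, Cyd, Yul, Sam, Wes, Eli, Rex, Hana, Mae, Uma, Dee, Xiu, Ben, Vic, Ivy
Reachable nodes: 15 of 19 total.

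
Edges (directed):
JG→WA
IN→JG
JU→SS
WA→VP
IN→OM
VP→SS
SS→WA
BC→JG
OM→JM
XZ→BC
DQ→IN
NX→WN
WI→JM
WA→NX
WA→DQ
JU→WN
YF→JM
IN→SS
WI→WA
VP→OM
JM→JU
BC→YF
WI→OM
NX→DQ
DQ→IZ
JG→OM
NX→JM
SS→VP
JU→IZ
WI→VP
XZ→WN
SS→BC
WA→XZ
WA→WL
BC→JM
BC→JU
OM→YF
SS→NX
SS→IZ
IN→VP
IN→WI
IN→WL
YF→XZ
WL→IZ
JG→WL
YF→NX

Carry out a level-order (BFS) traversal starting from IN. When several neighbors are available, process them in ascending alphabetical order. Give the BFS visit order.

IN, JG, OM, SS, VP, WI, WL, WA, JM, YF, BC, IZ, NX, DQ, XZ, JU, WN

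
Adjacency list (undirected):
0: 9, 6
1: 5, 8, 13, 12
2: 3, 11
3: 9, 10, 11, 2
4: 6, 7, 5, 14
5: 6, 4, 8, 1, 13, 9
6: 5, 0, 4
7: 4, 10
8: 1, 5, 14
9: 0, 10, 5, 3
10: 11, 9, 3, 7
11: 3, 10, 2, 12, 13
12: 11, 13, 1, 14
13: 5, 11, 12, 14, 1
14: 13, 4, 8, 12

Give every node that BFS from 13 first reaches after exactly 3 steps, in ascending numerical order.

0, 7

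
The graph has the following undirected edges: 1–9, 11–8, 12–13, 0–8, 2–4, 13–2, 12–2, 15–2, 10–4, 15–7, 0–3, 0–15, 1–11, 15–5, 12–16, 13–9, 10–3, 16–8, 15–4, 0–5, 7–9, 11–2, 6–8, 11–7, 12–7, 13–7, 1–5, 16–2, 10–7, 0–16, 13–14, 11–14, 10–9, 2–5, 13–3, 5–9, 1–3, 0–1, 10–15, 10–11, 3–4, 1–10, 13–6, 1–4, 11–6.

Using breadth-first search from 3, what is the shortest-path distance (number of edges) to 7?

Level 0: 3
Level 1: 0, 1, 4, 10, 13
Level 2: 2, 5, 6, 7, 8, 9, 11, 12, 14, 15, 16
7 first appears at level 2.

2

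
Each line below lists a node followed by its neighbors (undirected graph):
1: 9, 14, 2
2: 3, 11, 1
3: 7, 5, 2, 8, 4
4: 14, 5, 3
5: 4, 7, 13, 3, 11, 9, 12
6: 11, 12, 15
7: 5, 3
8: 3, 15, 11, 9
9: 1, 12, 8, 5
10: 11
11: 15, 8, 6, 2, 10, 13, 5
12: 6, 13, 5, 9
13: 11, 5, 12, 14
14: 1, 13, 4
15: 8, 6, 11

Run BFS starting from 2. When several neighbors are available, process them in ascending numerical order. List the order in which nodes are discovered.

2, 1, 3, 11, 9, 14, 4, 5, 7, 8, 6, 10, 13, 15, 12

Visit 2; enqueue 1, 3, 11 → queue [1, 3, 11]
Visit 1; enqueue 9, 14 → queue [3, 11, 9, 14]
Visit 3; enqueue 4, 5, 7, 8 → queue [11, 9, 14, 4, 5, 7, 8]
Visit 11; enqueue 6, 10, 13, 15 → queue [9, 14, 4, 5, 7, 8, 6, 10, 13, 15]
Visit 9; enqueue 12 → queue [14, 4, 5, 7, 8, 6, 10, 13, 15, 12]
Visit 14 → queue [4, 5, 7, 8, 6, 10, 13, 15, 12]
Visit 4 → queue [5, 7, 8, 6, 10, 13, 15, 12]
Visit 5 → queue [7, 8, 6, 10, 13, 15, 12]
Visit 7 → queue [8, 6, 10, 13, 15, 12]
Visit 8 → queue [6, 10, 13, 15, 12]
Visit 6 → queue [10, 13, 15, 12]
Visit 10 → queue [13, 15, 12]
Visit 13 → queue [15, 12]
Visit 15 → queue [12]
Visit 12 → queue []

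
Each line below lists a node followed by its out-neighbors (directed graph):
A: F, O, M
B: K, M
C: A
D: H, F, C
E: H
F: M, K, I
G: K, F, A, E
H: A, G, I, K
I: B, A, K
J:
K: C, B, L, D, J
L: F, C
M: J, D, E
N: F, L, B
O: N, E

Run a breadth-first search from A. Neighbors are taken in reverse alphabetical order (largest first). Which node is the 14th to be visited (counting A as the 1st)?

C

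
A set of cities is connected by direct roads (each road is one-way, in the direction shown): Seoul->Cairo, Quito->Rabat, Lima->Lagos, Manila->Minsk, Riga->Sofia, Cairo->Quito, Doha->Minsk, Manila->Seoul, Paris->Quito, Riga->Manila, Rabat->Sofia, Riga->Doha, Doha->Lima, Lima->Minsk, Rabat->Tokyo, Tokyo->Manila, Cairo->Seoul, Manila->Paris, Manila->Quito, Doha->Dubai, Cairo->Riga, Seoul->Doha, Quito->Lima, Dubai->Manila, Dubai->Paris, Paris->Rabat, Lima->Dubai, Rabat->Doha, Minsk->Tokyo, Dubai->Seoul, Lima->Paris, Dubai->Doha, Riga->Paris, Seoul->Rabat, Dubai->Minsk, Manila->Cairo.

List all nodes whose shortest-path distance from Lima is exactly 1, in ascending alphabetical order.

Dubai, Lagos, Minsk, Paris

Level 0: Lima
Level 1: Dubai, Lagos, Minsk, Paris
Level 2: Doha, Manila, Quito, Rabat, Seoul, Tokyo
Level 3: Cairo, Sofia
Level 4: Riga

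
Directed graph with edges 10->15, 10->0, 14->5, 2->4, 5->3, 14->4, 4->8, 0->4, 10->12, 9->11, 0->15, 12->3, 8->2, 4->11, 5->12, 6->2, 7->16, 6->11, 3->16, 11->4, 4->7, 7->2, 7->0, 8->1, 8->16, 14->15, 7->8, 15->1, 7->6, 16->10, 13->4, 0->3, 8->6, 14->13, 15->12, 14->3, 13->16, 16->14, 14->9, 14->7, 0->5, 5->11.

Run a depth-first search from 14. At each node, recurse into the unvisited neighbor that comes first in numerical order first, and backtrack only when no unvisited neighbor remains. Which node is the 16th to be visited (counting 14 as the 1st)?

9

Visit 14
14 → 3
3 → 16
16 → 10
10 → 0
0 → 4
4 → 7
7 → 2
7 → 6
6 → 11
7 → 8
8 → 1
0 → 5
5 → 12
0 → 15
14 → 9
14 → 13

Visit order: 14, 3, 16, 10, 0, 4, 7, 2, 6, 11, 8, 1, 5, 12, 15, 9, 13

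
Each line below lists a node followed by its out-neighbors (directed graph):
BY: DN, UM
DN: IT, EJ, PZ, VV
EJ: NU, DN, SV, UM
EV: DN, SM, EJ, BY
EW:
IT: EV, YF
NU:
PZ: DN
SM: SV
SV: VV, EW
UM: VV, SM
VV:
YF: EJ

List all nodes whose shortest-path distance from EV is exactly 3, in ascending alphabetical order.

Level 0: EV
Level 1: BY, DN, EJ, SM
Level 2: IT, NU, PZ, SV, UM, VV
Level 3: EW, YF

EW, YF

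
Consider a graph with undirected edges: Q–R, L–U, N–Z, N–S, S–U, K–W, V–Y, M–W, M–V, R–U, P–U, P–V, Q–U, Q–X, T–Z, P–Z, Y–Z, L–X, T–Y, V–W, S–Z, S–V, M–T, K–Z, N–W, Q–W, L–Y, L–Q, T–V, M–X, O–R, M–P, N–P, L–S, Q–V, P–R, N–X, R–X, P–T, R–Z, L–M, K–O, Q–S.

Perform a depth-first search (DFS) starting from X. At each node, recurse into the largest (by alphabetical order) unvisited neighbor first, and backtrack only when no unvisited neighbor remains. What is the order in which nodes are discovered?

X, R, Z, Y, V, W, Q, U, S, N, P, T, M, L, K, O

Visit X
X → R
R → Z
Z → Y
Y → V
V → W
W → Q
Q → U
U → S
S → N
N → P
P → T
T → M
M → L
W → K
K → O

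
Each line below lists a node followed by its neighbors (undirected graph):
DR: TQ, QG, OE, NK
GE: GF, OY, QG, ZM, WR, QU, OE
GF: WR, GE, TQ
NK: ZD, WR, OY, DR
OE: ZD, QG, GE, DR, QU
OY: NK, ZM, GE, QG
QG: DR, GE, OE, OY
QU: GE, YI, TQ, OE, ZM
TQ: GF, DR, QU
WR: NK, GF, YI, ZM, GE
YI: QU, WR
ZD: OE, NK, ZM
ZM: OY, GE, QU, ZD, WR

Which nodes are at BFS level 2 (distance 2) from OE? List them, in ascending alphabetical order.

GF, NK, OY, TQ, WR, YI, ZM

Level 0: OE
Level 1: DR, GE, QG, QU, ZD
Level 2: GF, NK, OY, TQ, WR, YI, ZM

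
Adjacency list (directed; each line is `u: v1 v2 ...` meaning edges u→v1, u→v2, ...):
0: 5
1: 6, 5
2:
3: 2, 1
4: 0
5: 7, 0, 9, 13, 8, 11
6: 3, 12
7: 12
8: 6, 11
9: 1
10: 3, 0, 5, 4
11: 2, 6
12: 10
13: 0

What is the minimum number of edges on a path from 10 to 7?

Level 0: 10
Level 1: 0, 3, 4, 5
Level 2: 1, 2, 7, 8, 9, 11, 13
Level 3: 6, 12
7 first appears at level 2.

2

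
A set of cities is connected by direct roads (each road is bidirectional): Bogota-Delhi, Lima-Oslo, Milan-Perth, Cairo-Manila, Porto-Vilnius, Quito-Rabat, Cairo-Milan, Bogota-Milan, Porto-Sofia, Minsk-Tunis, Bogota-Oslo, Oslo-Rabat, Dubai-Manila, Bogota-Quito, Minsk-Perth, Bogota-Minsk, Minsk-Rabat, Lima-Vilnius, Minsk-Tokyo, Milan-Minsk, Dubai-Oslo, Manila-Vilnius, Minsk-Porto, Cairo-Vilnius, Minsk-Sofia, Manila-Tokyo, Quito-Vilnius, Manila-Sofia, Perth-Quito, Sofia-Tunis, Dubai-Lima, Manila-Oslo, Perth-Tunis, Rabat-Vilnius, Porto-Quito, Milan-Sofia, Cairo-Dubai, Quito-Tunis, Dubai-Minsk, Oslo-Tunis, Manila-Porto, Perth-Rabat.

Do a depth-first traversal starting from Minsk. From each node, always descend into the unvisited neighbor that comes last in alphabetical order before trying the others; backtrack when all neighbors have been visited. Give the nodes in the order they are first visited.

Minsk, Tunis, Sofia, Porto, Vilnius, Rabat, Quito, Perth, Milan, Cairo, Manila, Tokyo, Oslo, Lima, Dubai, Bogota, Delhi

Visit Minsk
Minsk → Tunis
Tunis → Sofia
Sofia → Porto
Porto → Vilnius
Vilnius → Rabat
Rabat → Quito
Quito → Perth
Perth → Milan
Milan → Cairo
Cairo → Manila
Manila → Tokyo
Manila → Oslo
Oslo → Lima
Lima → Dubai
Oslo → Bogota
Bogota → Delhi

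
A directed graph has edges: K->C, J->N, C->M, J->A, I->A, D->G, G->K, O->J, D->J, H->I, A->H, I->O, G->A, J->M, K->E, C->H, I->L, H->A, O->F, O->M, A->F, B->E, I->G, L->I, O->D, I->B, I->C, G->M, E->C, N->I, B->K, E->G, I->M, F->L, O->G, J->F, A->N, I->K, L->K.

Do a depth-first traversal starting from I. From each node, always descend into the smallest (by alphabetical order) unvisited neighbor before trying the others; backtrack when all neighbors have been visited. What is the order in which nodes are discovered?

Visit I
I → A
A → F
F → L
L → K
K → C
C → H
C → M
K → E
E → G
A → N
I → B
I → O
O → D
D → J

I → A → F → L → K → C → H → M → E → G → N → B → O → D → J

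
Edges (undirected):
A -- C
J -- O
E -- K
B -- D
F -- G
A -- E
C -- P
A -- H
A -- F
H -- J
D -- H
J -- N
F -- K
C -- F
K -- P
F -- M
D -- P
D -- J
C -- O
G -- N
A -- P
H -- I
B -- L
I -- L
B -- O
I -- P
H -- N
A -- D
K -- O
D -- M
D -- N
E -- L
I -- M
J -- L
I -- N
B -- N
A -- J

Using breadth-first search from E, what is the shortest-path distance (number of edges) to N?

Level 0: E
Level 1: A, K, L
Level 2: B, C, D, F, H, I, J, O, P
Level 3: G, M, N
N first appears at level 3.

3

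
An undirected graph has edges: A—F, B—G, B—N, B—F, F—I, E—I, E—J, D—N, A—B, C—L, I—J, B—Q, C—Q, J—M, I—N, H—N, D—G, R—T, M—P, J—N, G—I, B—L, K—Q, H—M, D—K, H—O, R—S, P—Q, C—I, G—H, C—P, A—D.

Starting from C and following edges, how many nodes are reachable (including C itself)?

BFS from C visits: C, Q, P, L, I, K, B, M, N, J, G, F, E, D, A, H, O
Reachable nodes: 17 of 20 total.

17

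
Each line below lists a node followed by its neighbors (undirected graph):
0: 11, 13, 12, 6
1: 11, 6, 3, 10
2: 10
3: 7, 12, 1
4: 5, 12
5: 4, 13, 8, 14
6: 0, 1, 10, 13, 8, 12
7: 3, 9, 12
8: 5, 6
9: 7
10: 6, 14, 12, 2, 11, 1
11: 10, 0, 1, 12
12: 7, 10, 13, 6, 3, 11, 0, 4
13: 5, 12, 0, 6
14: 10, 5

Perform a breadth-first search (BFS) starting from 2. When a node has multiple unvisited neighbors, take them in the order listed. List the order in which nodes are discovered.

Visit 2; enqueue 10 → queue [10]
Visit 10; enqueue 6, 14, 12, 11, 1 → queue [6, 14, 12, 11, 1]
Visit 6; enqueue 0, 13, 8 → queue [14, 12, 11, 1, 0, 13, 8]
Visit 14; enqueue 5 → queue [12, 11, 1, 0, 13, 8, 5]
Visit 12; enqueue 7, 3, 4 → queue [11, 1, 0, 13, 8, 5, 7, 3, 4]
Visit 11 → queue [1, 0, 13, 8, 5, 7, 3, 4]
Visit 1 → queue [0, 13, 8, 5, 7, 3, 4]
Visit 0 → queue [13, 8, 5, 7, 3, 4]
Visit 13 → queue [8, 5, 7, 3, 4]
Visit 8 → queue [5, 7, 3, 4]
Visit 5 → queue [7, 3, 4]
Visit 7; enqueue 9 → queue [3, 4, 9]
Visit 3 → queue [4, 9]
Visit 4 → queue [9]
Visit 9 → queue []

2 -> 10 -> 6 -> 14 -> 12 -> 11 -> 1 -> 0 -> 13 -> 8 -> 5 -> 7 -> 3 -> 4 -> 9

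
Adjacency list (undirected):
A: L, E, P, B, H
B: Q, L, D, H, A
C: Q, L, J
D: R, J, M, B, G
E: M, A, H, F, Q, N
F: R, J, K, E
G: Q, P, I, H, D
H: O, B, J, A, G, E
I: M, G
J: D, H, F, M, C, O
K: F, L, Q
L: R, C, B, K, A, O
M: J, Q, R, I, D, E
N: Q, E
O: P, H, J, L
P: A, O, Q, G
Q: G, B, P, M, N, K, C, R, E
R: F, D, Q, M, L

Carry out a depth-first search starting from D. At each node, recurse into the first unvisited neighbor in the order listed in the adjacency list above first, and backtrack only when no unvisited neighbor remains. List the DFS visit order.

D, R, F, J, H, O, P, A, L, C, Q, G, I, M, E, N, B, K

Visit D
D → R
R → F
F → J
J → H
H → O
O → P
P → A
A → L
L → C
C → Q
Q → G
G → I
I → M
M → E
E → N
Q → B
Q → K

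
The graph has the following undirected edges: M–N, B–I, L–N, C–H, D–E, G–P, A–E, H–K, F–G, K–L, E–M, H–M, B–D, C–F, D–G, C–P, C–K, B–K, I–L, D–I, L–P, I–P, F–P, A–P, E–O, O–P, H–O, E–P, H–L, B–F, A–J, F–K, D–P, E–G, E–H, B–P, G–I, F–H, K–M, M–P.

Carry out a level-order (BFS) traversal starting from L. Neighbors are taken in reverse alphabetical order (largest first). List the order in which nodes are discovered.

Visit L; enqueue P, N, K, I, H → queue [P, N, K, I, H]
Visit P; enqueue O, M, G, F, E, D, C, B, A → queue [N, K, I, H, O, M, G, F, E, D, C, B, A]
Visit N → queue [K, I, H, O, M, G, F, E, D, C, B, A]
Visit K → queue [I, H, O, M, G, F, E, D, C, B, A]
Visit I → queue [H, O, M, G, F, E, D, C, B, A]
Visit H → queue [O, M, G, F, E, D, C, B, A]
Visit O → queue [M, G, F, E, D, C, B, A]
Visit M → queue [G, F, E, D, C, B, A]
Visit G → queue [F, E, D, C, B, A]
Visit F → queue [E, D, C, B, A]
Visit E → queue [D, C, B, A]
Visit D → queue [C, B, A]
Visit C → queue [B, A]
Visit B → queue [A]
Visit A; enqueue J → queue [J]
Visit J → queue []

L P N K I H O M G F E D C B A J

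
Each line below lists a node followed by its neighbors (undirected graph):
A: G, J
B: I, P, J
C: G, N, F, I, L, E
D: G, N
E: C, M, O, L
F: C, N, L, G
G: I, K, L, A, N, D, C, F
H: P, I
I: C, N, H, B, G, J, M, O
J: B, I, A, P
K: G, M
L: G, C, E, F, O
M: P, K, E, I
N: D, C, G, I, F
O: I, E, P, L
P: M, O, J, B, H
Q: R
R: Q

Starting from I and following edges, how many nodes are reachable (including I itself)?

BFS from I visits: I, B, C, G, H, J, M, N, O, P, E, F, L, A, D, K
Reachable nodes: 16 of 18 total.

16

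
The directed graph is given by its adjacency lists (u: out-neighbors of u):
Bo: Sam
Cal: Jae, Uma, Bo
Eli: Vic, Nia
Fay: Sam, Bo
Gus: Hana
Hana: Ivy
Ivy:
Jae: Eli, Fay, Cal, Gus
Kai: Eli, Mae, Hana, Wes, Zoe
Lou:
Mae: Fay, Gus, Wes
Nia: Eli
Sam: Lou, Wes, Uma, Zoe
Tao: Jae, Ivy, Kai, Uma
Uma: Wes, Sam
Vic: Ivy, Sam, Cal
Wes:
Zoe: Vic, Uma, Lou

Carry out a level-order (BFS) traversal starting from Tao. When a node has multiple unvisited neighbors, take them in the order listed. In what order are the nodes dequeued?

Tao → Jae → Ivy → Kai → Uma → Eli → Fay → Cal → Gus → Mae → Hana → Wes → Zoe → Sam → Vic → Nia → Bo → Lou

Visit Tao; enqueue Jae, Ivy, Kai, Uma → queue [Jae, Ivy, Kai, Uma]
Visit Jae; enqueue Eli, Fay, Cal, Gus → queue [Ivy, Kai, Uma, Eli, Fay, Cal, Gus]
Visit Ivy → queue [Kai, Uma, Eli, Fay, Cal, Gus]
Visit Kai; enqueue Mae, Hana, Wes, Zoe → queue [Uma, Eli, Fay, Cal, Gus, Mae, Hana, Wes, Zoe]
Visit Uma; enqueue Sam → queue [Eli, Fay, Cal, Gus, Mae, Hana, Wes, Zoe, Sam]
Visit Eli; enqueue Vic, Nia → queue [Fay, Cal, Gus, Mae, Hana, Wes, Zoe, Sam, Vic, Nia]
Visit Fay; enqueue Bo → queue [Cal, Gus, Mae, Hana, Wes, Zoe, Sam, Vic, Nia, Bo]
Visit Cal → queue [Gus, Mae, Hana, Wes, Zoe, Sam, Vic, Nia, Bo]
Visit Gus → queue [Mae, Hana, Wes, Zoe, Sam, Vic, Nia, Bo]
Visit Mae → queue [Hana, Wes, Zoe, Sam, Vic, Nia, Bo]
Visit Hana → queue [Wes, Zoe, Sam, Vic, Nia, Bo]
Visit Wes → queue [Zoe, Sam, Vic, Nia, Bo]
Visit Zoe; enqueue Lou → queue [Sam, Vic, Nia, Bo, Lou]
Visit Sam → queue [Vic, Nia, Bo, Lou]
Visit Vic → queue [Nia, Bo, Lou]
Visit Nia → queue [Bo, Lou]
Visit Bo → queue [Lou]
Visit Lou → queue []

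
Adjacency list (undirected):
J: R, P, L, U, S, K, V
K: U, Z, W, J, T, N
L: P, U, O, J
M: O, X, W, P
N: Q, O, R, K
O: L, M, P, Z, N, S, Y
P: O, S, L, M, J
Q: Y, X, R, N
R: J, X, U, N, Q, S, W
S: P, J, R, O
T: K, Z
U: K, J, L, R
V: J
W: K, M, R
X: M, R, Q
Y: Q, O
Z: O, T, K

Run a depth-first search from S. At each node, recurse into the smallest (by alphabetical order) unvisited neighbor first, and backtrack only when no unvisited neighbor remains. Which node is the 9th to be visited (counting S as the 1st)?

Visit S
S → J
J → K
K → N
N → O
O → L
L → P
P → M
M → W
W → R
R → Q
Q → X
Q → Y
R → U
O → Z
Z → T
J → V

Visit order: S, J, K, N, O, L, P, M, W, R, Q, X, Y, U, Z, T, V

W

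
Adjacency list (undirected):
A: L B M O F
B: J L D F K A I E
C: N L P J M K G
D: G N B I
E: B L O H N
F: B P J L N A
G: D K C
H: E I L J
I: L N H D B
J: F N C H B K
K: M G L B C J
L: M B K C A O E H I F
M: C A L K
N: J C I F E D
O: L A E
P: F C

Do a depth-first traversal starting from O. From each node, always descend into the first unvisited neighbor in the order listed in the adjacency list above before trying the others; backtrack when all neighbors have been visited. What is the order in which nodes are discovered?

O -> L -> M -> C -> N -> J -> F -> B -> D -> G -> K -> I -> H -> E -> A -> P

Visit O
O → L
L → M
M → C
C → N
N → J
J → F
F → B
B → D
D → G
G → K
D → I
I → H
H → E
B → A
F → P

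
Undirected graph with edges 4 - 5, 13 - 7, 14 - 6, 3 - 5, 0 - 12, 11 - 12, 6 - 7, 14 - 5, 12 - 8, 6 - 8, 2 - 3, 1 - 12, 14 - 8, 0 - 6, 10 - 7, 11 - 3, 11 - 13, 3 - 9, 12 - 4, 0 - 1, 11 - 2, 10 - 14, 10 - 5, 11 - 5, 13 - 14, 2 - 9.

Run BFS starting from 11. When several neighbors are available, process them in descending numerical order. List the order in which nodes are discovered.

11 13 12 5 3 2 14 7 8 4 1 0 10 9 6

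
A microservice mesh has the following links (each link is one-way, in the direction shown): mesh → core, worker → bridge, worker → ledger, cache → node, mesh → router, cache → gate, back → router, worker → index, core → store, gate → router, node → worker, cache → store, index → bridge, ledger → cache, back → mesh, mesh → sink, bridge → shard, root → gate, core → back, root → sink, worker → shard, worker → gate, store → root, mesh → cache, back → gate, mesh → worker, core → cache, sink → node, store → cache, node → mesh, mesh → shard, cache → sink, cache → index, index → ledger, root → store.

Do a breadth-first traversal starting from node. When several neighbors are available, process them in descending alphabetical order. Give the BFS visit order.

node → worker → mesh → shard → ledger → index → gate → bridge → sink → router → core → cache → store → back → root

Visit node; enqueue worker, mesh → queue [worker, mesh]
Visit worker; enqueue shard, ledger, index, gate, bridge → queue [mesh, shard, ledger, index, gate, bridge]
Visit mesh; enqueue sink, router, core, cache → queue [shard, ledger, index, gate, bridge, sink, router, core, cache]
Visit shard → queue [ledger, index, gate, bridge, sink, router, core, cache]
Visit ledger → queue [index, gate, bridge, sink, router, core, cache]
Visit index → queue [gate, bridge, sink, router, core, cache]
Visit gate → queue [bridge, sink, router, core, cache]
Visit bridge → queue [sink, router, core, cache]
Visit sink → queue [router, core, cache]
Visit router → queue [core, cache]
Visit core; enqueue store, back → queue [cache, store, back]
Visit cache → queue [store, back]
Visit store; enqueue root → queue [back, root]
Visit back → queue [root]
Visit root → queue []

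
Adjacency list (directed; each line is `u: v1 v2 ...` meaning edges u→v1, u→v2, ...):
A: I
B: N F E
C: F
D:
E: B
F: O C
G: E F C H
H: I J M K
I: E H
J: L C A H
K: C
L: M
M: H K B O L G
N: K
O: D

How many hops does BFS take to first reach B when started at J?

3

Level 0: J
Level 1: A, C, H, L
Level 2: F, I, K, M
Level 3: B, E, G, O
Level 4: D, N
B first appears at level 3.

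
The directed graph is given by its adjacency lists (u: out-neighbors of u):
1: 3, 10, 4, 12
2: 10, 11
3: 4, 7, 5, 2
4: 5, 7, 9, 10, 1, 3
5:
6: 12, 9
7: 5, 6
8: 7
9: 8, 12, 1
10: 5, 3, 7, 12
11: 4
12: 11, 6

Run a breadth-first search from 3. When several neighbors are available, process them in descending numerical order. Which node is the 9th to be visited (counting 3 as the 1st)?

Visit 3; enqueue 7, 5, 4, 2 → queue [7, 5, 4, 2]
Visit 7; enqueue 6 → queue [5, 4, 2, 6]
Visit 5 → queue [4, 2, 6]
Visit 4; enqueue 10, 9, 1 → queue [2, 6, 10, 9, 1]
Visit 2; enqueue 11 → queue [6, 10, 9, 1, 11]
Visit 6; enqueue 12 → queue [10, 9, 1, 11, 12]
Visit 10 → queue [9, 1, 11, 12]
Visit 9; enqueue 8 → queue [1, 11, 12, 8]
Visit 1 → queue [11, 12, 8]
Visit 11 → queue [12, 8]
Visit 12 → queue [8]
Visit 8 → queue []

Visit order: 3, 7, 5, 4, 2, 6, 10, 9, 1, 11, 12, 8

1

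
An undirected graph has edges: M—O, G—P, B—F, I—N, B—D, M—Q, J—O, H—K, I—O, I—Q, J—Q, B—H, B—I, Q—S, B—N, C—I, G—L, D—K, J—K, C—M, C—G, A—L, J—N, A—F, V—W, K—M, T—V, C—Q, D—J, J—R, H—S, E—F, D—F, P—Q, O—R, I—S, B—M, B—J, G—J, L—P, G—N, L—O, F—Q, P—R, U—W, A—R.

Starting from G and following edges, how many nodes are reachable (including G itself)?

19

BFS from G visits: G, C, J, L, N, P, I, M, Q, B, D, K, O, R, A, S, F, H, E
Reachable nodes: 19 of 23 total.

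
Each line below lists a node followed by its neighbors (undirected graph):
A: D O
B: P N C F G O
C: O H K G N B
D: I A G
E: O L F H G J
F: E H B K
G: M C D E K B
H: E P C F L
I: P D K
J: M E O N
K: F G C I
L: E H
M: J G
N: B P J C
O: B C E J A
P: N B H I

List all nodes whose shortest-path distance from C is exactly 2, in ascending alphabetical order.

A, D, E, F, I, J, L, M, P

Level 0: C
Level 1: B, G, H, K, N, O
Level 2: A, D, E, F, I, J, L, M, P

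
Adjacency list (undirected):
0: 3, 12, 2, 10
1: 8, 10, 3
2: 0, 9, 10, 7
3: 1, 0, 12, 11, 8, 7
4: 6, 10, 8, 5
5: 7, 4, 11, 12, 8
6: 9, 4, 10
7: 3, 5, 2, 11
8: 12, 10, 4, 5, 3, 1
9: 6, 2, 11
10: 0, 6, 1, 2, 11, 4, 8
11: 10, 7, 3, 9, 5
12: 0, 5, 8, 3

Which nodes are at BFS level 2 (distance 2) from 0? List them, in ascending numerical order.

Level 0: 0
Level 1: 2, 3, 10, 12
Level 2: 1, 4, 5, 6, 7, 8, 9, 11

1, 4, 5, 6, 7, 8, 9, 11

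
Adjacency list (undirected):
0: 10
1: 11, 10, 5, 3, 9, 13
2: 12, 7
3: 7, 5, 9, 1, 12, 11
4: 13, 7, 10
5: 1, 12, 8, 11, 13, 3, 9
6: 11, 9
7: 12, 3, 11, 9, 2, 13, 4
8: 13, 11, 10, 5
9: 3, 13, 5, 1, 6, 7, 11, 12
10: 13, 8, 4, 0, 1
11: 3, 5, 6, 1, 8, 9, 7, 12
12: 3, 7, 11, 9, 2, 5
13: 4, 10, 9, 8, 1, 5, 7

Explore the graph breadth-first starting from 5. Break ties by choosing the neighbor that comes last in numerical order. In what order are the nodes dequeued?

Visit 5; enqueue 13, 12, 11, 9, 8, 3, 1 → queue [13, 12, 11, 9, 8, 3, 1]
Visit 13; enqueue 10, 7, 4 → queue [12, 11, 9, 8, 3, 1, 10, 7, 4]
Visit 12; enqueue 2 → queue [11, 9, 8, 3, 1, 10, 7, 4, 2]
Visit 11; enqueue 6 → queue [9, 8, 3, 1, 10, 7, 4, 2, 6]
Visit 9 → queue [8, 3, 1, 10, 7, 4, 2, 6]
Visit 8 → queue [3, 1, 10, 7, 4, 2, 6]
Visit 3 → queue [1, 10, 7, 4, 2, 6]
Visit 1 → queue [10, 7, 4, 2, 6]
Visit 10; enqueue 0 → queue [7, 4, 2, 6, 0]
Visit 7 → queue [4, 2, 6, 0]
Visit 4 → queue [2, 6, 0]
Visit 2 → queue [6, 0]
Visit 6 → queue [0]
Visit 0 → queue []

5, 13, 12, 11, 9, 8, 3, 1, 10, 7, 4, 2, 6, 0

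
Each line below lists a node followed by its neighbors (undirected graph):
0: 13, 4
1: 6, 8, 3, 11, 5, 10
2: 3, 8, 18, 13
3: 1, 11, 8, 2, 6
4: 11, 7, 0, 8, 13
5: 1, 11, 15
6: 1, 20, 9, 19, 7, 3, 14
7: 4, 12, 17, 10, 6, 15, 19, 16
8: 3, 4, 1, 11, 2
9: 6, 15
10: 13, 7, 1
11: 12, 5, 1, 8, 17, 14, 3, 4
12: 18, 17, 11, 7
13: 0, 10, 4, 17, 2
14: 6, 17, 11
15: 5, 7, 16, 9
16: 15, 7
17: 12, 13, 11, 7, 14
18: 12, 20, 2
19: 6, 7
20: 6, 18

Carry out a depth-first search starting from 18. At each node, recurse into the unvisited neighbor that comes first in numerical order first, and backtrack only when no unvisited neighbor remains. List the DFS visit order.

Visit 18
18 → 2
2 → 3
3 → 1
1 → 5
5 → 11
11 → 4
4 → 0
0 → 13
13 → 10
10 → 7
7 → 6
6 → 9
9 → 15
15 → 16
6 → 14
14 → 17
17 → 12
6 → 19
6 → 20
4 → 8

18 → 2 → 3 → 1 → 5 → 11 → 4 → 0 → 13 → 10 → 7 → 6 → 9 → 15 → 16 → 14 → 17 → 12 → 19 → 20 → 8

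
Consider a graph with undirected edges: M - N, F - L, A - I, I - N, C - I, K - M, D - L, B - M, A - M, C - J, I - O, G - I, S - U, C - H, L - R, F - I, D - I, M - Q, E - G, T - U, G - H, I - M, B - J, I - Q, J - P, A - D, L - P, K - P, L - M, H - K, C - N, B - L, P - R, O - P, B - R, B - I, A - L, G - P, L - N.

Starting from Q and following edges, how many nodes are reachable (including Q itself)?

BFS from Q visits: Q, I, M, A, B, C, D, F, G, N, O, K, L, J, R, H, E, P
Reachable nodes: 18 of 21 total.

18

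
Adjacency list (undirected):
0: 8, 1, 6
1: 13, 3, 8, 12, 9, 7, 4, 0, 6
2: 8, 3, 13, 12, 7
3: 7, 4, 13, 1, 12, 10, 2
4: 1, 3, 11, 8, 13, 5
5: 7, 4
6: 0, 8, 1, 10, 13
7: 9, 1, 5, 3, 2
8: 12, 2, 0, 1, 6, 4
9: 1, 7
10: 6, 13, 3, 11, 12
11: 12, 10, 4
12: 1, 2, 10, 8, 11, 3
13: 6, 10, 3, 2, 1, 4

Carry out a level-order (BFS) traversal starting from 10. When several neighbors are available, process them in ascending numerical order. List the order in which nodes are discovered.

Visit 10; enqueue 3, 6, 11, 12, 13 → queue [3, 6, 11, 12, 13]
Visit 3; enqueue 1, 2, 4, 7 → queue [6, 11, 12, 13, 1, 2, 4, 7]
Visit 6; enqueue 0, 8 → queue [11, 12, 13, 1, 2, 4, 7, 0, 8]
Visit 11 → queue [12, 13, 1, 2, 4, 7, 0, 8]
Visit 12 → queue [13, 1, 2, 4, 7, 0, 8]
Visit 13 → queue [1, 2, 4, 7, 0, 8]
Visit 1; enqueue 9 → queue [2, 4, 7, 0, 8, 9]
Visit 2 → queue [4, 7, 0, 8, 9]
Visit 4; enqueue 5 → queue [7, 0, 8, 9, 5]
Visit 7 → queue [0, 8, 9, 5]
Visit 0 → queue [8, 9, 5]
Visit 8 → queue [9, 5]
Visit 9 → queue [5]
Visit 5 → queue []

10 3 6 11 12 13 1 2 4 7 0 8 9 5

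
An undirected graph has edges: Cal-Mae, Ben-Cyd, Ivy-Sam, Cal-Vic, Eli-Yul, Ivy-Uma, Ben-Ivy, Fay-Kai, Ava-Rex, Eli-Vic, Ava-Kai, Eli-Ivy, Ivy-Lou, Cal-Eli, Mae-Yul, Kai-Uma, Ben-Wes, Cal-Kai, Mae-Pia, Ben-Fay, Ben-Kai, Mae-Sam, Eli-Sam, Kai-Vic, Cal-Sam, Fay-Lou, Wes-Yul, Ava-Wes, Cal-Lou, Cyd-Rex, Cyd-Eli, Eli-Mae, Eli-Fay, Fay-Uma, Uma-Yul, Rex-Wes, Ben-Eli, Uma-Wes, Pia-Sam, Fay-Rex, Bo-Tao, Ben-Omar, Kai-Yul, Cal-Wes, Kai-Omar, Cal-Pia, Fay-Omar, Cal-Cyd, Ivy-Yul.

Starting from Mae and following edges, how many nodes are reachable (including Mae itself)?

18

BFS from Mae visits: Mae, Cal, Eli, Pia, Sam, Yul, Cyd, Kai, Lou, Vic, Wes, Ben, Fay, Ivy, Uma, Rex, Ava, Omar
Reachable nodes: 18 of 20 total.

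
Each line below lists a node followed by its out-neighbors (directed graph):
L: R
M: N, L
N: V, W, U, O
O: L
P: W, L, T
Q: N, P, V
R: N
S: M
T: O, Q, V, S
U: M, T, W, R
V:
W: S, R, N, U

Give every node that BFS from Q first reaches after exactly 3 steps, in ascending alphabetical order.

M, R, S

Level 0: Q
Level 1: N, P, V
Level 2: L, O, T, U, W
Level 3: M, R, S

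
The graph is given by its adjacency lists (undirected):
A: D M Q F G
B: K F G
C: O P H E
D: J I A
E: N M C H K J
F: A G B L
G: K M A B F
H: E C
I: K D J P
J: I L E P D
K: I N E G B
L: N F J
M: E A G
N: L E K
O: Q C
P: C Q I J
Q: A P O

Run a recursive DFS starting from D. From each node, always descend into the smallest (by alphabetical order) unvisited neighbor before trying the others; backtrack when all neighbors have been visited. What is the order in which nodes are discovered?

Visit D
D → A
A → F
F → B
B → G
G → K
K → E
E → C
C → H
C → O
O → Q
Q → P
P → I
I → J
J → L
L → N
E → M

D, A, F, B, G, K, E, C, H, O, Q, P, I, J, L, N, M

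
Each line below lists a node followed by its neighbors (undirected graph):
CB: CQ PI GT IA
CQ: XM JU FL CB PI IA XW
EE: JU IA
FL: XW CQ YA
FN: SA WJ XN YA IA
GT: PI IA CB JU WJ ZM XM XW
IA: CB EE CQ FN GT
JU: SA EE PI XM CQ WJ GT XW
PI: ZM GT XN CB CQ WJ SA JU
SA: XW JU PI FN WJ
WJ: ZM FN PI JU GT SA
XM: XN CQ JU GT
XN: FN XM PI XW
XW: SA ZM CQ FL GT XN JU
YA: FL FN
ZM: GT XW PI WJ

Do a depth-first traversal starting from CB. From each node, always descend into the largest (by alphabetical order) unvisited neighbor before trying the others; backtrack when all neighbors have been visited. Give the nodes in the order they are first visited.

CB -> PI -> ZM -> XW -> XN -> XM -> JU -> WJ -> SA -> FN -> YA -> FL -> CQ -> IA -> GT -> EE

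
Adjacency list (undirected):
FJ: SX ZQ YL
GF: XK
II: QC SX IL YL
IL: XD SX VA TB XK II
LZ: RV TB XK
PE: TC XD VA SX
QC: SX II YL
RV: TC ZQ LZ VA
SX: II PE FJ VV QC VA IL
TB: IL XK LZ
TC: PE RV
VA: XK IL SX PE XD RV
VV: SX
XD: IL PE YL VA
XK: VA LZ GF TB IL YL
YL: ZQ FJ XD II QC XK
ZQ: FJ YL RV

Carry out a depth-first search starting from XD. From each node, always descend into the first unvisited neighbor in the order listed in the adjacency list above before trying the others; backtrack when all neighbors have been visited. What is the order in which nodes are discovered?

Visit XD
XD → IL
IL → SX
SX → II
II → QC
QC → YL
YL → ZQ
ZQ → FJ
ZQ → RV
RV → TC
TC → PE
PE → VA
VA → XK
XK → LZ
LZ → TB
XK → GF
SX → VV

XD IL SX II QC YL ZQ FJ RV TC PE VA XK LZ TB GF VV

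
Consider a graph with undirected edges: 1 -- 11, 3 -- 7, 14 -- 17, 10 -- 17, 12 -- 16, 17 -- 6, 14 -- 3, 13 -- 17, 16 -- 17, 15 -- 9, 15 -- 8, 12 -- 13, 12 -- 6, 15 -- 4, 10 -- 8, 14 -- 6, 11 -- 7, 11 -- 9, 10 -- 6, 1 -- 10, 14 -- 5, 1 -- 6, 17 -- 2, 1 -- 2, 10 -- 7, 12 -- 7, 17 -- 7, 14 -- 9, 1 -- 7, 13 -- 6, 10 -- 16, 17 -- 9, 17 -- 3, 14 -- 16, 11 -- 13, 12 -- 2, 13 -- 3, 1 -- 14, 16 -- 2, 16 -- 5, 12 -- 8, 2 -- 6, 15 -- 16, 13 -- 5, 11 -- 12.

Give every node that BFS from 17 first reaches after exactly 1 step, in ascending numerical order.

Level 0: 17
Level 1: 2, 3, 6, 7, 9, 10, 13, 14, 16
Level 2: 1, 5, 8, 11, 12, 15
Level 3: 4

2, 3, 6, 7, 9, 10, 13, 14, 16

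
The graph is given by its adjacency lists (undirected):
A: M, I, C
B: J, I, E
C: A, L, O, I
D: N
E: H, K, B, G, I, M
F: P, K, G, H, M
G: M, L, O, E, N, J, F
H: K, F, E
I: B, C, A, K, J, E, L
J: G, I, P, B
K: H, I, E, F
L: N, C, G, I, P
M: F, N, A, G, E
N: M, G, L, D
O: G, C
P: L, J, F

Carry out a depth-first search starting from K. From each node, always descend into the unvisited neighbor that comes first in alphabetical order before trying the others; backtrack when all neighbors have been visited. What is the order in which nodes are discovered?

Visit K
K → E
E → B
B → I
I → A
A → C
C → L
L → G
G → F
F → H
F → M
M → N
N → D
F → P
P → J
G → O

K E B I A C L G F H M N D P J O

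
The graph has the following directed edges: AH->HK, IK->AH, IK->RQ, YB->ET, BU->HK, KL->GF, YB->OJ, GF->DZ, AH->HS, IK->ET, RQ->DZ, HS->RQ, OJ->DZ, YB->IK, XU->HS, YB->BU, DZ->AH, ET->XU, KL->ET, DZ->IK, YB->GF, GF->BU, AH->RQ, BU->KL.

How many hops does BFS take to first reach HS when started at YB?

3

Level 0: YB
Level 1: BU, ET, GF, IK, OJ
Level 2: AH, DZ, HK, KL, RQ, XU
Level 3: HS
HS first appears at level 3.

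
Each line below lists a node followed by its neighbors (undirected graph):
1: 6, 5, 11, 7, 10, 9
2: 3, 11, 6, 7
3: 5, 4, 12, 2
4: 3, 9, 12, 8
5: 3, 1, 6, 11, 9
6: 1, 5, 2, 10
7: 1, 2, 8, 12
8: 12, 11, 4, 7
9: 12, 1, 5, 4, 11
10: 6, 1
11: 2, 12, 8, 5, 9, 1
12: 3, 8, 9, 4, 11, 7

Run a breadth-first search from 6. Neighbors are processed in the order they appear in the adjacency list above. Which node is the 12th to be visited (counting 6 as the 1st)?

4

Visit 6; enqueue 1, 5, 2, 10 → queue [1, 5, 2, 10]
Visit 1; enqueue 11, 7, 9 → queue [5, 2, 10, 11, 7, 9]
Visit 5; enqueue 3 → queue [2, 10, 11, 7, 9, 3]
Visit 2 → queue [10, 11, 7, 9, 3]
Visit 10 → queue [11, 7, 9, 3]
Visit 11; enqueue 12, 8 → queue [7, 9, 3, 12, 8]
Visit 7 → queue [9, 3, 12, 8]
Visit 9; enqueue 4 → queue [3, 12, 8, 4]
Visit 3 → queue [12, 8, 4]
Visit 12 → queue [8, 4]
Visit 8 → queue [4]
Visit 4 → queue []

Visit order: 6, 1, 5, 2, 10, 11, 7, 9, 3, 12, 8, 4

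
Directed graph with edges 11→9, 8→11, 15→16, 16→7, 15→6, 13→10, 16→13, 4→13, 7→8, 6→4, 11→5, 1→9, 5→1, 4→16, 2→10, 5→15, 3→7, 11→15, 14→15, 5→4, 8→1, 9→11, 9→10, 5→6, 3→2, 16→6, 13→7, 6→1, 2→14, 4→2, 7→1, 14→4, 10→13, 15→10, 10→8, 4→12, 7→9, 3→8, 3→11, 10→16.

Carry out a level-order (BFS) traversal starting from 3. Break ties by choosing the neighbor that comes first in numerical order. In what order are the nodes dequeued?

Visit 3; enqueue 2, 7, 8, 11 → queue [2, 7, 8, 11]
Visit 2; enqueue 10, 14 → queue [7, 8, 11, 10, 14]
Visit 7; enqueue 1, 9 → queue [8, 11, 10, 14, 1, 9]
Visit 8 → queue [11, 10, 14, 1, 9]
Visit 11; enqueue 5, 15 → queue [10, 14, 1, 9, 5, 15]
Visit 10; enqueue 13, 16 → queue [14, 1, 9, 5, 15, 13, 16]
Visit 14; enqueue 4 → queue [1, 9, 5, 15, 13, 16, 4]
Visit 1 → queue [9, 5, 15, 13, 16, 4]
Visit 9 → queue [5, 15, 13, 16, 4]
Visit 5; enqueue 6 → queue [15, 13, 16, 4, 6]
Visit 15 → queue [13, 16, 4, 6]
Visit 13 → queue [16, 4, 6]
Visit 16 → queue [4, 6]
Visit 4; enqueue 12 → queue [6, 12]
Visit 6 → queue [12]
Visit 12 → queue []

3, 2, 7, 8, 11, 10, 14, 1, 9, 5, 15, 13, 16, 4, 6, 12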